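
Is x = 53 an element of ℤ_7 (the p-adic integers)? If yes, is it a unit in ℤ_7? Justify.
x ∈ ℤ_7^× (unit); v_7(x) = 0

ℤ_7 = {x ∈ ℚ_7 : v_7(x) ≥ 0} and ℤ_7^× = {x ∈ ℤ_7 : v_7(x) = 0}. Here v_7(53) = v_7(num) − v_7(den) = 0; compare against these criteria.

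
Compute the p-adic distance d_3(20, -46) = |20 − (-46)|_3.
d_3(20, -46) = 1/3

Step 1 — x − y = 20 − (-46) = 66. Step 2 — v_3(66) = 1 (factor: 66 = (3^1 · 22); the sign does not affect v_p). Step 3 — |x − y|_3 = 3^{-1} = 1/3.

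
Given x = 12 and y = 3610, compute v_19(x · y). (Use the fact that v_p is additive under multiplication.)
v_19(43320) = 2

v_p(x) = 0 (factor: 12 = 19^0 · 12); v_p(y) = 2 (factor: 3610 = 19^2 · 10). Additivity: v_p(xy) = v_p(x) + v_p(y) = 0 + 2 = 2. (Direct check: xy = 43320 = 19^2 · (120).)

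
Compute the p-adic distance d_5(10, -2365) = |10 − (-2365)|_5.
d_5(10, -2365) = 1/125

Step 1 — x − y = 10 − (-2365) = 2375. Step 2 — v_5(2375) = 3 (factor: 2375 = (5^3 · 19); the sign does not affect v_p). Step 3 — |x − y|_5 = 5^{-3} = 1/125.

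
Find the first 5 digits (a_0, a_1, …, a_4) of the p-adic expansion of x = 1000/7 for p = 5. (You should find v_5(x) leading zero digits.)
(a_0, …, a_4) = (0, 0, 0, 4, 3)

v_5(1000/7) = 3, so a_0 = ... = a_2 = 0. Factor out: x = 5^3 · u with u = 8/7 a unit in ℤ_5. Expand u iteratively via a_{v+i} = u_i mod 5, u_{i+1} = (u_i − a_{v+i})/5:
  u_0 = 8/7;  a_3 = 4;  u_1 = (u_0 − 4)/5 = -4/7
  u_1 = -4/7;  a_4 = 3;  u_2 = (u_1 − 3)/5 = -5/7
Digits: (0, 0, 0, 4, 3).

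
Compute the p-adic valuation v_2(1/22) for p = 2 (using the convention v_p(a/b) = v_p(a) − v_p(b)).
v_2(1/22) = -1

Factor powers of 2 from the numerator and denominator of the reduced fraction: 1 = 2^0 · 1 and 22 = 2^1 · 11. Apply v_p(a/b) = v_p(a) − v_p(b): v_2(1/22) = 0 − 1 = -1.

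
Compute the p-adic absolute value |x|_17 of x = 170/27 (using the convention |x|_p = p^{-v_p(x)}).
|170/27|_17 = 1/17

Step 1 — compute v_17(x) by factoring powers of 17 out of the numerator and denominator: v_17(170/27) = 1. Step 2 — apply |x|_p = p^{-v_p(x)} = 17^{-1} = 1/17.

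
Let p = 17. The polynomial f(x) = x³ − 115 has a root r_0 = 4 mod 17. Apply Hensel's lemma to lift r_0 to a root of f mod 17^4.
r_3 = 35245 (mod 83521)

Hensel: r_{i+1} = r_i − f(r_i)/f′(r_i) mod 17^{i+2}, where f′(x) = 3x². Iterate:
  r_0 = 4 (mod 17)
  r_1 = 276 (mod 289)
  r_2 = 854 (mod 4913)
  r_3 = 35245 (mod 83521)
Final: r = 35245 with f(r) ≡ 0 mod 17^4.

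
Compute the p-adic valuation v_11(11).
v_11(11) = 1

v_11(n) is the largest exponent k such that 11^k divides n. Factor out: 11 = 11^1 · 1. (Sign doesn't affect v_p.) So v_11(11) = 1.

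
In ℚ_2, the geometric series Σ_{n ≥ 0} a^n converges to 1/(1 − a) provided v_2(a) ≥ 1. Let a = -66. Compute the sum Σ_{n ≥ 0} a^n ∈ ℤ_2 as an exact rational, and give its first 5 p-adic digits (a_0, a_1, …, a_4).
Σ a^n = 1/(1 − a) = 1/67;  first 5 digits = (1, 1, 0, 1, 0)

v_2(a) = 1 ≥ 1, so the series converges in ℤ_2 to 1/(1 − a) = 1/(1 − (-66)) = 1/67. Expand this rational in ℤ_2: compute digits iteratively via d_i = x_i mod 2, x_{i+1} = (x_i − d_i)/2. The first 5 digits are (1, 1, 0, 1, 0).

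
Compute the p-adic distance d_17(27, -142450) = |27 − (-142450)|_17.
d_17(27, -142450) = 1/4913

Step 1 — x − y = 27 − (-142450) = 142477. Step 2 — v_17(142477) = 3 (factor: 142477 = (17^3 · 29); the sign does not affect v_p). Step 3 — |x − y|_17 = 17^{-3} = 1/4913.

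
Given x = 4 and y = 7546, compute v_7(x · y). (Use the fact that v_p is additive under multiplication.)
v_7(30184) = 3

v_p(x) = 0 (factor: 4 = 7^0 · 4); v_p(y) = 3 (factor: 7546 = 7^3 · 22). Additivity: v_p(xy) = v_p(x) + v_p(y) = 0 + 3 = 3. (Direct check: xy = 30184 = 7^3 · (88).)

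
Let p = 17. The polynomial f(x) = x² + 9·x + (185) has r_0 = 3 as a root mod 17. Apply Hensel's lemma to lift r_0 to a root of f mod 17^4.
r_3 = 51989 (mod 83521)

Hensel: r_{i+1} = r_i − f(r_i)·(f′(r_i))^{-1} mod 17^{i+2}, f′(x) = 2x + 9. Iterate:
  r_0 = 3 (mod 17)
  r_1 = 258 (mod 289)
  r_2 = 2859 (mod 4913)
  r_3 = 51989 (mod 83521)
Final: r = 51989 satisfies f(r) ≡ 0 mod 17^4.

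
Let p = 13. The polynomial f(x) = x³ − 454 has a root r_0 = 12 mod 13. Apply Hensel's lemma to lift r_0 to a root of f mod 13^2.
r_1 = 38 (mod 169)

Hensel: r_{i+1} = r_i − f(r_i)/f′(r_i) mod 13^{i+2}, where f′(x) = 3x². Iterate:
  r_0 = 12 (mod 13)
  r_1 = 38 (mod 169)
Final: r = 38 with f(r) ≡ 0 mod 13^2.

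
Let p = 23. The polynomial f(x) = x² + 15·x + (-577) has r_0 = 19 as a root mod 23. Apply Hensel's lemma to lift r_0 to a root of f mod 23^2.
r_1 = 387 (mod 529)

Hensel: r_{i+1} = r_i − f(r_i)·(f′(r_i))^{-1} mod 23^{i+2}, f′(x) = 2x + 15. Iterate:
  r_0 = 19 (mod 23)
  r_1 = 387 (mod 529)
Final: r = 387 satisfies f(r) ≡ 0 mod 23^2.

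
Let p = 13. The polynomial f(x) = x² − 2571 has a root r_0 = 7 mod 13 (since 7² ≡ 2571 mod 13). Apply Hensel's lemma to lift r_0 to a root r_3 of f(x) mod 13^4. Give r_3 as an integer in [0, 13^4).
r_3 = 6923 (mod 28561)

Hensel's recurrence: r_{i+1} = r_i − f(r_i)·(f′(r_i))^{-1} mod 13^{i+2}, with f′(x) = 2x. Iterate:
  r_0 = 7 (mod 13)
  r_1 = 163 (mod 169)
  r_2 = 332 (mod 2197)
  r_3 = 6923 (mod 28561)
Final: r_3 = 6923, and one checks f(r_3) ≡ 0 mod 13^4.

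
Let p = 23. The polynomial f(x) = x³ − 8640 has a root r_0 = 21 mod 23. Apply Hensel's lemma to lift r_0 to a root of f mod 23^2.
r_1 = 366 (mod 529)

Hensel: r_{i+1} = r_i − f(r_i)/f′(r_i) mod 23^{i+2}, where f′(x) = 3x². Iterate:
  r_0 = 21 (mod 23)
  r_1 = 366 (mod 529)
Final: r = 366 with f(r) ≡ 0 mod 23^2.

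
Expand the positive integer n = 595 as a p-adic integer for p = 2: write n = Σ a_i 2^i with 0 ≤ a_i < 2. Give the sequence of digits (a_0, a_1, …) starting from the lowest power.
(a_0, a_1, …) = (1, 1, 0, 0, 1, 0, 1, 0, 0, 1)

Repeated division by 2 gives the digits low-to-high: 595 = 1 + 1·2^1 + 1·2^4 + 1·2^6 + 1·2^9. Digit sequence: (1, 1, 0, 0, 1, 0, 1, 0, 0, 1).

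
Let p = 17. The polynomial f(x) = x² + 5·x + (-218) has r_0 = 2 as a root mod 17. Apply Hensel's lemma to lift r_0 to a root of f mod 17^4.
r_3 = 4456 (mod 83521)

Hensel: r_{i+1} = r_i − f(r_i)·(f′(r_i))^{-1} mod 17^{i+2}, f′(x) = 2x + 5. Iterate:
  r_0 = 2 (mod 17)
  r_1 = 121 (mod 289)
  r_2 = 4456 (mod 4913)
  r_3 = 4456 (mod 83521)
Final: r = 4456 satisfies f(r) ≡ 0 mod 17^4.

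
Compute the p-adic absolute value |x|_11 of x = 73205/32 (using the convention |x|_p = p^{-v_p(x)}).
|73205/32|_11 = 1/14641

Step 1 — compute v_11(x) by factoring powers of 11 out of the numerator and denominator: v_11(73205/32) = 4. Step 2 — apply |x|_p = p^{-v_p(x)} = 11^{-4} = 1/14641.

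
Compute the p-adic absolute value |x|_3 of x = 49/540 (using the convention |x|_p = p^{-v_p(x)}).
|49/540|_3 = 27

Step 1 — compute v_3(x) by factoring powers of 3 out of the numerator and denominator: v_3(49/540) = -3. Step 2 — apply |x|_p = p^{-v_p(x)} = 3^{3} = 27.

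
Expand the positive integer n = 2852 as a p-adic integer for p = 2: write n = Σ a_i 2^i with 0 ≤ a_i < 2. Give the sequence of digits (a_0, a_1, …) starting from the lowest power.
(a_0, a_1, …) = (0, 0, 1, 0, 0, 1, 0, 0, 1, 1, 0, 1)

Repeated division by 2 gives the digits low-to-high: 2852 = 1·2^2 + 1·2^5 + 1·2^8 + 1·2^9 + 1·2^11. Digit sequence: (0, 0, 1, 0, 0, 1, 0, 0, 1, 1, 0, 1).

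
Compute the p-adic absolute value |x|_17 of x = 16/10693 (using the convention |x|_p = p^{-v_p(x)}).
|16/10693|_17 = 289

Step 1 — compute v_17(x) by factoring powers of 17 out of the numerator and denominator: v_17(16/10693) = -2. Step 2 — apply |x|_p = p^{-v_p(x)} = 17^{2} = 289.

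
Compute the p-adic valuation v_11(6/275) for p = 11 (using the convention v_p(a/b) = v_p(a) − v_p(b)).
v_11(6/275) = -1

Factor powers of 11 from the numerator and denominator of the reduced fraction: 6 = 11^0 · 6 and 275 = 11^1 · 25. Apply v_p(a/b) = v_p(a) − v_p(b): v_11(6/275) = 0 − 1 = -1.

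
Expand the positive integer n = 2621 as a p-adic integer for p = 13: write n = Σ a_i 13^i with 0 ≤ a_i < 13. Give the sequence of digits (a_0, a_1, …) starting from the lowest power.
(a_0, a_1, …) = (8, 6, 2, 1)

Repeated division by 13 gives the digits low-to-high: 2621 = 8 + 6·13^1 + 2·13^2 + 1·13^3. Digit sequence: (8, 6, 2, 1).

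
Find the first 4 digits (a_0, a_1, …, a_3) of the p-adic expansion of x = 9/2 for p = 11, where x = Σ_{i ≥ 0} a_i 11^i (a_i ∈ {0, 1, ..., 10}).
(a_0, …, a_3) = (10, 5, 5, 5)

v_11(9/2) = 0 (numerator and denominator both coprime to 11), so x ∈ ℤ_11^×. Compute digits iteratively via a_i = x_i mod 11, x_{i+1} = (x_i − a_i)/11, with x_0 = x:
  x_0 = 9/2;  a_0 = 10;  x_1 = (x_0 − 10)/11 = -1/2
  x_1 = -1/2;  a_1 = 5;  x_2 = (x_1 − 5)/11 = -1/2
  x_2 = -1/2;  a_2 = 5;  x_3 = (x_2 − 5)/11 = -1/2
  x_3 = -1/2;  a_3 = 5;  x_4 = (x_3 − 5)/11 = -1/2
Digits: (10, 5, 5, 5).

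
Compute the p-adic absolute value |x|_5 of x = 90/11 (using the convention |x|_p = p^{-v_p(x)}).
|90/11|_5 = 1/5

Step 1 — compute v_5(x) by factoring powers of 5 out of the numerator and denominator: v_5(90/11) = 1. Step 2 — apply |x|_p = p^{-v_p(x)} = 5^{-1} = 1/5.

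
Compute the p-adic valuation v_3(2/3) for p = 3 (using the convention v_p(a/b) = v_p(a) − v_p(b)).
v_3(2/3) = -1

Factor powers of 3 from the numerator and denominator of the reduced fraction: 2 = 3^0 · 2 and 3 = 3^1 · 1. Apply v_p(a/b) = v_p(a) − v_p(b): v_3(2/3) = 0 − 1 = -1.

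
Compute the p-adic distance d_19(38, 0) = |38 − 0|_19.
d_19(38, 0) = 1/19

Step 1 — x − y = 38 − 0 = 38. Step 2 — v_19(38) = 1 (factor: 38 = (19^1 · 2); the sign does not affect v_p). Step 3 — |x − y|_19 = 19^{-1} = 1/19.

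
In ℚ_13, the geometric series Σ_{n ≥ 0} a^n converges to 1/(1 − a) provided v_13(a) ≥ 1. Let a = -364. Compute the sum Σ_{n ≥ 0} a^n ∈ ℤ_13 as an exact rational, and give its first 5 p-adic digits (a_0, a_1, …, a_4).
Σ a^n = 1/(1 − a) = 1/365;  first 5 digits = (1, 11, 1, 0, 9)

v_13(a) = 1 ≥ 1, so the series converges in ℤ_13 to 1/(1 − a) = 1/(1 − (-364)) = 1/365. Expand this rational in ℤ_13: compute digits iteratively via d_i = x_i mod 13, x_{i+1} = (x_i − d_i)/13. The first 5 digits are (1, 11, 1, 0, 9).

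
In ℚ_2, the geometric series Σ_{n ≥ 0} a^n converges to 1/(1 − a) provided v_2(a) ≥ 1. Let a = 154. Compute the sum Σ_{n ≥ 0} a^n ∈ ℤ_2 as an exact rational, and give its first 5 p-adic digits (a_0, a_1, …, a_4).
Σ a^n = 1/(1 − a) = -1/153;  first 5 digits = (1, 1, 1, 0, 1)

v_2(a) = 1 ≥ 1, so the series converges in ℤ_2 to 1/(1 − a) = 1/(1 − 154) = -1/153. Expand this rational in ℤ_2: compute digits iteratively via d_i = x_i mod 2, x_{i+1} = (x_i − d_i)/2. The first 5 digits are (1, 1, 1, 0, 1).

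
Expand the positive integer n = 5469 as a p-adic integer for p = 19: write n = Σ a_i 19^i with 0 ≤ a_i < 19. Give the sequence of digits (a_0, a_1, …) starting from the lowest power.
(a_0, a_1, …) = (16, 2, 15)

Repeated division by 19 gives the digits low-to-high: 5469 = 16 + 2·19^1 + 15·19^2. Digit sequence: (16, 2, 15).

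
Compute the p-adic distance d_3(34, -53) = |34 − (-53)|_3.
d_3(34, -53) = 1/3

Step 1 — x − y = 34 − (-53) = 87. Step 2 — v_3(87) = 1 (factor: 87 = (3^1 · 29); the sign does not affect v_p). Step 3 — |x − y|_3 = 3^{-1} = 1/3.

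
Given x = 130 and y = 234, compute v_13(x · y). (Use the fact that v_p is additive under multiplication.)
v_13(30420) = 2

v_p(x) = 1 (factor: 130 = 13^1 · 10); v_p(y) = 1 (factor: 234 = 13^1 · 18). Additivity: v_p(xy) = v_p(x) + v_p(y) = 1 + 1 = 2. (Direct check: xy = 30420 = 13^2 · (180).)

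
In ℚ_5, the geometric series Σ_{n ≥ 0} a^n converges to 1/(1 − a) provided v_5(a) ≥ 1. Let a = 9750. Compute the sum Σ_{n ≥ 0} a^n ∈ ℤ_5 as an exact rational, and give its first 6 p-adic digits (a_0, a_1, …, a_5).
Σ a^n = 1/(1 − a) = -1/9749;  first 6 digits = (1, 0, 0, 3, 0, 3)

v_5(a) = 3 ≥ 1, so the series converges in ℤ_5 to 1/(1 − a) = 1/(1 − 9750) = -1/9749. Expand this rational in ℤ_5: compute digits iteratively via d_i = x_i mod 5, x_{i+1} = (x_i − d_i)/5. The first 6 digits are (1, 0, 0, 3, 0, 3).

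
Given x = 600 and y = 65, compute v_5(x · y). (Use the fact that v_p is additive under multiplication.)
v_5(39000) = 3

v_p(x) = 2 (factor: 600 = 5^2 · 24); v_p(y) = 1 (factor: 65 = 5^1 · 13). Additivity: v_p(xy) = v_p(x) + v_p(y) = 2 + 1 = 3. (Direct check: xy = 39000 = 5^3 · (312).)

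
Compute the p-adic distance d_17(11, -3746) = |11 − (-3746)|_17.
d_17(11, -3746) = 1/289

Step 1 — x − y = 11 − (-3746) = 3757. Step 2 — v_17(3757) = 2 (factor: 3757 = (17^2 · 13); the sign does not affect v_p). Step 3 — |x − y|_17 = 17^{-2} = 1/289.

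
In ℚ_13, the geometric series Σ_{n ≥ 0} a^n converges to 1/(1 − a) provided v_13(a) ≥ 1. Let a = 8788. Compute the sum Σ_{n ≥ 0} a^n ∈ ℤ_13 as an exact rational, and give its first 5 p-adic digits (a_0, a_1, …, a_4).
Σ a^n = 1/(1 − a) = -1/8787;  first 5 digits = (1, 0, 0, 4, 0)

v_13(a) = 3 ≥ 1, so the series converges in ℤ_13 to 1/(1 − a) = 1/(1 − 8788) = -1/8787. Expand this rational in ℤ_13: compute digits iteratively via d_i = x_i mod 13, x_{i+1} = (x_i − d_i)/13. The first 5 digits are (1, 0, 0, 4, 0).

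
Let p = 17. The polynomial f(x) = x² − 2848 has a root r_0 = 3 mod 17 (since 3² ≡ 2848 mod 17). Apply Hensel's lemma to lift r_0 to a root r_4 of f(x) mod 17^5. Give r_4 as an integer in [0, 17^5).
r_4 = 776104 (mod 1419857)

Hensel's recurrence: r_{i+1} = r_i − f(r_i)·(f′(r_i))^{-1} mod 17^{i+2}, with f′(x) = 2x. Iterate:
  r_0 = 3 (mod 17)
  r_1 = 139 (mod 289)
  r_2 = 4763 (mod 4913)
  r_3 = 24415 (mod 83521)
  r_4 = 776104 (mod 1419857)
Final: r_4 = 776104, and one checks f(r_4) ≡ 0 mod 17^5.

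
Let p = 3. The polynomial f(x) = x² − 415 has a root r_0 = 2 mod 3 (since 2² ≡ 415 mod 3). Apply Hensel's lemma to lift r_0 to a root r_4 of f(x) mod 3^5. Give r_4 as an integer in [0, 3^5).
r_4 = 197 (mod 243)

Hensel's recurrence: r_{i+1} = r_i − f(r_i)·(f′(r_i))^{-1} mod 3^{i+2}, with f′(x) = 2x. Iterate:
  r_0 = 2 (mod 3)
  r_1 = 8 (mod 9)
  r_2 = 8 (mod 27)
  r_3 = 35 (mod 81)
  r_4 = 197 (mod 243)
Final: r_4 = 197, and one checks f(r_4) ≡ 0 mod 3^5.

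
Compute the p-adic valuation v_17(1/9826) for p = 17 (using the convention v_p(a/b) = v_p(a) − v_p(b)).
v_17(1/9826) = -3

Factor powers of 17 from the numerator and denominator of the reduced fraction: 1 = 17^0 · 1 and 9826 = 17^3 · 2. Apply v_p(a/b) = v_p(a) − v_p(b): v_17(1/9826) = 0 − 3 = -3.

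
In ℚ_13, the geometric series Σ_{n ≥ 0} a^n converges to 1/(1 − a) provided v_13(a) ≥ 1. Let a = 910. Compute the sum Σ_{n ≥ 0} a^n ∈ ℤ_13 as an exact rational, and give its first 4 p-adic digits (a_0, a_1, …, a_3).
Σ a^n = 1/(1 − a) = -1/909;  first 4 digits = (1, 5, 4, 8)

v_13(a) = 1 ≥ 1, so the series converges in ℤ_13 to 1/(1 − a) = 1/(1 − 910) = -1/909. Expand this rational in ℤ_13: compute digits iteratively via d_i = x_i mod 13, x_{i+1} = (x_i − d_i)/13. The first 4 digits are (1, 5, 4, 8).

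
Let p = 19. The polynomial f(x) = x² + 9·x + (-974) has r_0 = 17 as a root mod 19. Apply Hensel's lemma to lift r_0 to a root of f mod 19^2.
r_1 = 340 (mod 361)

Hensel: r_{i+1} = r_i − f(r_i)·(f′(r_i))^{-1} mod 19^{i+2}, f′(x) = 2x + 9. Iterate:
  r_0 = 17 (mod 19)
  r_1 = 340 (mod 361)
Final: r = 340 satisfies f(r) ≡ 0 mod 19^2.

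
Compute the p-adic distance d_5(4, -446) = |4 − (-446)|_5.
d_5(4, -446) = 1/25

Step 1 — x − y = 4 − (-446) = 450. Step 2 — v_5(450) = 2 (factor: 450 = (5^2 · 18); the sign does not affect v_p). Step 3 — |x − y|_5 = 5^{-2} = 1/25.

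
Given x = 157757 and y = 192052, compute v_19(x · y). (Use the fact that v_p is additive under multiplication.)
v_19(30297547364) = 6

v_p(x) = 3 (factor: 157757 = 19^3 · 23); v_p(y) = 3 (factor: 192052 = 19^3 · 28). Additivity: v_p(xy) = v_p(x) + v_p(y) = 3 + 3 = 6. (Direct check: xy = 30297547364 = 19^6 · (644).)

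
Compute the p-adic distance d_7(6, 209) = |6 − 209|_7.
d_7(6, 209) = 1/7

Step 1 — x − y = 6 − 209 = -203. Step 2 — v_7(-203) = 1 (factor: -203 = −(7^1 · 29); the sign does not affect v_p). Step 3 — |x − y|_7 = 7^{-1} = 1/7.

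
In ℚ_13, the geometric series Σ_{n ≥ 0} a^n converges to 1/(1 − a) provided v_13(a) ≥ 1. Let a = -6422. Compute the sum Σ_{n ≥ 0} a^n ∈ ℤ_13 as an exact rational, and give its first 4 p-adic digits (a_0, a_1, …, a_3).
Σ a^n = 1/(1 − a) = 1/6423;  first 4 digits = (1, 0, 1, 10)

v_13(a) = 2 ≥ 1, so the series converges in ℤ_13 to 1/(1 − a) = 1/(1 − (-6422)) = 1/6423. Expand this rational in ℤ_13: compute digits iteratively via d_i = x_i mod 13, x_{i+1} = (x_i − d_i)/13. The first 4 digits are (1, 0, 1, 10).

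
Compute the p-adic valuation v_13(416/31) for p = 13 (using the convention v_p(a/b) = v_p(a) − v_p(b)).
v_13(416/31) = 1

Factor powers of 13 from the numerator and denominator of the reduced fraction: 416 = 13^1 · 32 and 31 = 13^0 · 31. Apply v_p(a/b) = v_p(a) − v_p(b): v_13(416/31) = 1 − 0 = 1.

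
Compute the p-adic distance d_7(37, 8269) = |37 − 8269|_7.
d_7(37, 8269) = 1/343

Step 1 — x − y = 37 − 8269 = -8232. Step 2 — v_7(-8232) = 3 (factor: -8232 = −(7^3 · 24); the sign does not affect v_p). Step 3 — |x − y|_7 = 7^{-3} = 1/343.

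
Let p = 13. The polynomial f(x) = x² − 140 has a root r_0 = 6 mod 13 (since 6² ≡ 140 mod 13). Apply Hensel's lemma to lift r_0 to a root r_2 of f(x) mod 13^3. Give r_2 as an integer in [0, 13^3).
r_2 = 578 (mod 2197)

Hensel's recurrence: r_{i+1} = r_i − f(r_i)·(f′(r_i))^{-1} mod 13^{i+2}, with f′(x) = 2x. Iterate:
  r_0 = 6 (mod 13)
  r_1 = 71 (mod 169)
  r_2 = 578 (mod 2197)
Final: r_2 = 578, and one checks f(r_2) ≡ 0 mod 13^3.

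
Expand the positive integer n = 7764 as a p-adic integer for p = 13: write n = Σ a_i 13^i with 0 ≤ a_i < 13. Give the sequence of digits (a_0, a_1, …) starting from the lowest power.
(a_0, a_1, …) = (3, 12, 6, 3)

Repeated division by 13 gives the digits low-to-high: 7764 = 3 + 12·13^1 + 6·13^2 + 3·13^3. Digit sequence: (3, 12, 6, 3).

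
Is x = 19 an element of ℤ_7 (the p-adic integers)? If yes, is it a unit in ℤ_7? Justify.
x ∈ ℤ_7^× (unit); v_7(x) = 0

ℤ_7 = {x ∈ ℚ_7 : v_7(x) ≥ 0} and ℤ_7^× = {x ∈ ℤ_7 : v_7(x) = 0}. Here v_7(19) = v_7(num) − v_7(den) = 0; compare against these criteria.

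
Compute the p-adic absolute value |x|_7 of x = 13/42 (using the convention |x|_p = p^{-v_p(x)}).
|13/42|_7 = 7

Step 1 — compute v_7(x) by factoring powers of 7 out of the numerator and denominator: v_7(13/42) = -1. Step 2 — apply |x|_p = p^{-v_p(x)} = 7^{1} = 7.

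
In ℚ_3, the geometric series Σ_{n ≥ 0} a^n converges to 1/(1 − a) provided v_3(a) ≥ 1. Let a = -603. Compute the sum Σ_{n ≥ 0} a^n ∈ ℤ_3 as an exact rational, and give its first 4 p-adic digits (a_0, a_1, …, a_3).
Σ a^n = 1/(1 − a) = 1/604;  first 4 digits = (1, 0, 2, 1)

v_3(a) = 2 ≥ 1, so the series converges in ℤ_3 to 1/(1 − a) = 1/(1 − (-603)) = 1/604. Expand this rational in ℤ_3: compute digits iteratively via d_i = x_i mod 3, x_{i+1} = (x_i − d_i)/3. The first 4 digits are (1, 0, 2, 1).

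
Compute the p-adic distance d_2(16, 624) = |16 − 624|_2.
d_2(16, 624) = 1/32

Step 1 — x − y = 16 − 624 = -608. Step 2 — v_2(-608) = 5 (factor: -608 = −(2^5 · 19); the sign does not affect v_p). Step 3 — |x − y|_2 = 2^{-5} = 1/32.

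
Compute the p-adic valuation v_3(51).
v_3(51) = 1

v_3(n) is the largest exponent k such that 3^k divides n. Factor out: 51 = 3^1 · 17. (Sign doesn't affect v_p.) So v_3(51) = 1.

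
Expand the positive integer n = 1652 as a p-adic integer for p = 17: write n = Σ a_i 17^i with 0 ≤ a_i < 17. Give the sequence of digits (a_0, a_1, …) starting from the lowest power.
(a_0, a_1, …) = (3, 12, 5)

Repeated division by 17 gives the digits low-to-high: 1652 = 3 + 12·17^1 + 5·17^2. Digit sequence: (3, 12, 5).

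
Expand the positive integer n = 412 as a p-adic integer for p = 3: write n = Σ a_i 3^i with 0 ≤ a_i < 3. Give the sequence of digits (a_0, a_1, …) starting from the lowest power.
(a_0, a_1, …) = (1, 2, 0, 0, 2, 1)

Repeated division by 3 gives the digits low-to-high: 412 = 1 + 2·3^1 + 2·3^4 + 1·3^5. Digit sequence: (1, 2, 0, 0, 2, 1).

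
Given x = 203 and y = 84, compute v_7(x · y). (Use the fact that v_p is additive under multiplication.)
v_7(17052) = 2

v_p(x) = 1 (factor: 203 = 7^1 · 29); v_p(y) = 1 (factor: 84 = 7^1 · 12). Additivity: v_p(xy) = v_p(x) + v_p(y) = 1 + 1 = 2. (Direct check: xy = 17052 = 7^2 · (348).)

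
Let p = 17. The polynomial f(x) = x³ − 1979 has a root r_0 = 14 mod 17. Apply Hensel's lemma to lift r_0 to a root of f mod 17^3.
r_2 = 660 (mod 4913)

Hensel: r_{i+1} = r_i − f(r_i)/f′(r_i) mod 17^{i+2}, where f′(x) = 3x². Iterate:
  r_0 = 14 (mod 17)
  r_1 = 82 (mod 289)
  r_2 = 660 (mod 4913)
Final: r = 660 with f(r) ≡ 0 mod 17^3.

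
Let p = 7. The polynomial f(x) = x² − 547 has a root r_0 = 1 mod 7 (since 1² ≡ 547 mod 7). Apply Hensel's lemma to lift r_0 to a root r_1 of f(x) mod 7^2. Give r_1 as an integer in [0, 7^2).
r_1 = 29 (mod 49)

Hensel's recurrence: r_{i+1} = r_i − f(r_i)·(f′(r_i))^{-1} mod 7^{i+2}, with f′(x) = 2x. Iterate:
  r_0 = 1 (mod 7)
  r_1 = 29 (mod 49)
Final: r_1 = 29, and one checks f(r_1) ≡ 0 mod 7^2.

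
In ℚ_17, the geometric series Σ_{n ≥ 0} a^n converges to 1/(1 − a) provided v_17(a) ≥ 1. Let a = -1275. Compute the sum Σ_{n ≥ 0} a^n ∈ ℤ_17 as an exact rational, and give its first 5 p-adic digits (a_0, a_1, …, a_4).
Σ a^n = 1/(1 − a) = 1/1276;  first 5 digits = (1, 10, 10, 4, 10)

v_17(a) = 1 ≥ 1, so the series converges in ℤ_17 to 1/(1 − a) = 1/(1 − (-1275)) = 1/1276. Expand this rational in ℤ_17: compute digits iteratively via d_i = x_i mod 17, x_{i+1} = (x_i − d_i)/17. The first 5 digits are (1, 10, 10, 4, 10).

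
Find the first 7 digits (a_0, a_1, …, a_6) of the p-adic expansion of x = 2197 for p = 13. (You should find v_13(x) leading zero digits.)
(a_0, …, a_6) = (0, 0, 0, 1, 0, 0, 0)

v_13(2197) = 3, so a_0 = ... = a_2 = 0. Factor out: x = 13^3 · u with u = 1 a unit in ℤ_13. Expand u iteratively via a_{v+i} = u_i mod 13, u_{i+1} = (u_i − a_{v+i})/13:
  u_0 = 1;  a_3 = 1;  u_1 = (u_0 − 1)/13 = 0
  u_1 = 0;  a_4 = 0;  u_2 = (u_1 − 0)/13 = 0
  u_2 = 0;  a_5 = 0;  u_3 = (u_2 − 0)/13 = 0
  u_3 = 0;  a_6 = 0;  u_4 = (u_3 − 0)/13 = 0
Digits: (0, 0, 0, 1, 0, 0, 0).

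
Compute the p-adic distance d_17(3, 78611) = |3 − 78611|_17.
d_17(3, 78611) = 1/4913

Step 1 — x − y = 3 − 78611 = -78608. Step 2 — v_17(-78608) = 3 (factor: -78608 = −(17^3 · 16); the sign does not affect v_p). Step 3 — |x − y|_17 = 17^{-3} = 1/4913.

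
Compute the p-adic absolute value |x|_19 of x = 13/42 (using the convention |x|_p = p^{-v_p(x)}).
|13/42|_19 = 1

Step 1 — compute v_19(x) by factoring powers of 19 out of the numerator and denominator: v_19(13/42) = 0. Step 2 — apply |x|_p = p^{-v_p(x)} = 19^{0} = 1.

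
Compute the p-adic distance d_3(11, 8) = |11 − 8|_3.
d_3(11, 8) = 1/3

Step 1 — x − y = 11 − 8 = 3. Step 2 — v_3(3) = 1 (factor: 3 = (3^1 · 1); the sign does not affect v_p). Step 3 — |x − y|_3 = 3^{-1} = 1/3.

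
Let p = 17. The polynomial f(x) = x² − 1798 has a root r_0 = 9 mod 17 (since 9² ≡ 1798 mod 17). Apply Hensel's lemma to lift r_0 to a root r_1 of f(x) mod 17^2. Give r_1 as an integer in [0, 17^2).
r_1 = 281 (mod 289)

Hensel's recurrence: r_{i+1} = r_i − f(r_i)·(f′(r_i))^{-1} mod 17^{i+2}, with f′(x) = 2x. Iterate:
  r_0 = 9 (mod 17)
  r_1 = 281 (mod 289)
Final: r_1 = 281, and one checks f(r_1) ≡ 0 mod 17^2.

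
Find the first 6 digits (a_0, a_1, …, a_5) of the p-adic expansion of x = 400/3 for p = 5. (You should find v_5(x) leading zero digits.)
(a_0, …, a_5) = (0, 0, 2, 4, 1, 3)

v_5(400/3) = 2, so a_0 = ... = a_1 = 0. Factor out: x = 5^2 · u with u = 16/3 a unit in ℤ_5. Expand u iteratively via a_{v+i} = u_i mod 5, u_{i+1} = (u_i − a_{v+i})/5:
  u_0 = 16/3;  a_2 = 2;  u_1 = (u_0 − 2)/5 = 2/3
  u_1 = 2/3;  a_3 = 4;  u_2 = (u_1 − 4)/5 = -2/3
  u_2 = -2/3;  a_4 = 1;  u_3 = (u_2 − 1)/5 = -1/3
  u_3 = -1/3;  a_5 = 3;  u_4 = (u_3 − 3)/5 = -2/3
Digits: (0, 0, 2, 4, 1, 3).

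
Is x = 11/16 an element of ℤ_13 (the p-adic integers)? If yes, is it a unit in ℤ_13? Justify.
x ∈ ℤ_13^× (unit); v_13(x) = 0

ℤ_13 = {x ∈ ℚ_13 : v_13(x) ≥ 0} and ℤ_13^× = {x ∈ ℤ_13 : v_13(x) = 0}. Here v_13(11/16) = v_13(num) − v_13(den) = 0; compare against these criteria.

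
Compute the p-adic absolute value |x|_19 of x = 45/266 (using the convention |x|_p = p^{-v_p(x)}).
|45/266|_19 = 19

Step 1 — compute v_19(x) by factoring powers of 19 out of the numerator and denominator: v_19(45/266) = -1. Step 2 — apply |x|_p = p^{-v_p(x)} = 19^{1} = 19.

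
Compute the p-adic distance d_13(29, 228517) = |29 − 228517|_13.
d_13(29, 228517) = 1/28561

Step 1 — x − y = 29 − 228517 = -228488. Step 2 — v_13(-228488) = 4 (factor: -228488 = −(13^4 · 8); the sign does not affect v_p). Step 3 — |x − y|_13 = 13^{-4} = 1/28561.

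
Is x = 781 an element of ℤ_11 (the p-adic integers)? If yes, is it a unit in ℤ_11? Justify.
x ∈ ℤ_11 but not a unit; v_11(x) = 1 > 0

ℤ_11 = {x ∈ ℚ_11 : v_11(x) ≥ 0} and ℤ_11^× = {x ∈ ℤ_11 : v_11(x) = 0}. Here v_11(781) = v_11(num) − v_11(den) = 1; compare against these criteria.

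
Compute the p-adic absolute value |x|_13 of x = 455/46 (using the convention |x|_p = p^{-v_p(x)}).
|455/46|_13 = 1/13

Step 1 — compute v_13(x) by factoring powers of 13 out of the numerator and denominator: v_13(455/46) = 1. Step 2 — apply |x|_p = p^{-v_p(x)} = 13^{-1} = 1/13.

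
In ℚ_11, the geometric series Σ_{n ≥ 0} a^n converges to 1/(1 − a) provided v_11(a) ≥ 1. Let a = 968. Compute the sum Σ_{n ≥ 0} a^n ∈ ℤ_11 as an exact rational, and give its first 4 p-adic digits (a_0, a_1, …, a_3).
Σ a^n = 1/(1 − a) = -1/967;  first 4 digits = (1, 0, 8, 0)

v_11(a) = 2 ≥ 1, so the series converges in ℤ_11 to 1/(1 − a) = 1/(1 − 968) = -1/967. Expand this rational in ℤ_11: compute digits iteratively via d_i = x_i mod 11, x_{i+1} = (x_i − d_i)/11. The first 4 digits are (1, 0, 8, 0).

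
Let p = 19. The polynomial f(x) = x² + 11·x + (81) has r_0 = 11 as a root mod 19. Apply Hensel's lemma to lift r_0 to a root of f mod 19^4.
r_3 = 73503 (mod 130321)

Hensel: r_{i+1} = r_i − f(r_i)·(f′(r_i))^{-1} mod 19^{i+2}, f′(x) = 2x + 11. Iterate:
  r_0 = 11 (mod 19)
  r_1 = 220 (mod 361)
  r_2 = 4913 (mod 6859)
  r_3 = 73503 (mod 130321)
Final: r = 73503 satisfies f(r) ≡ 0 mod 19^4.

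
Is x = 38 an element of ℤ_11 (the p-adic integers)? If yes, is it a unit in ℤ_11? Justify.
x ∈ ℤ_11^× (unit); v_11(x) = 0

ℤ_11 = {x ∈ ℚ_11 : v_11(x) ≥ 0} and ℤ_11^× = {x ∈ ℤ_11 : v_11(x) = 0}. Here v_11(38) = v_11(num) − v_11(den) = 0; compare against these criteria.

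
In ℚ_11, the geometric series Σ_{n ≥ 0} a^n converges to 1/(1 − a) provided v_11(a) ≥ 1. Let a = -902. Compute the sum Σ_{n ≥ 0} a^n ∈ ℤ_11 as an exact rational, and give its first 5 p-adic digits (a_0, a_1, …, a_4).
Σ a^n = 1/(1 − a) = 1/903;  first 5 digits = (1, 6, 6, 1, 1)

v_11(a) = 1 ≥ 1, so the series converges in ℤ_11 to 1/(1 − a) = 1/(1 − (-902)) = 1/903. Expand this rational in ℤ_11: compute digits iteratively via d_i = x_i mod 11, x_{i+1} = (x_i − d_i)/11. The first 5 digits are (1, 6, 6, 1, 1).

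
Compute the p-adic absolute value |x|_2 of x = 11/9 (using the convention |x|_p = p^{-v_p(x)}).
|11/9|_2 = 1

Step 1 — compute v_2(x) by factoring powers of 2 out of the numerator and denominator: v_2(11/9) = 0. Step 2 — apply |x|_p = p^{-v_p(x)} = 2^{0} = 1.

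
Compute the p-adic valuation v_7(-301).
v_7(-301) = 1

v_7(n) is the largest exponent k such that 7^k divides n. Factor out: -301 = -7^1 · 43. (Sign doesn't affect v_p.) So v_7(-301) = 1.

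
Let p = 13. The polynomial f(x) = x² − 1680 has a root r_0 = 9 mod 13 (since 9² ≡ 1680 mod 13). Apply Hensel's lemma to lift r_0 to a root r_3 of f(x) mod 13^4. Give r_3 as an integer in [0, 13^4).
r_3 = 9590 (mod 28561)

Hensel's recurrence: r_{i+1} = r_i − f(r_i)·(f′(r_i))^{-1} mod 13^{i+2}, with f′(x) = 2x. Iterate:
  r_0 = 9 (mod 13)
  r_1 = 126 (mod 169)
  r_2 = 802 (mod 2197)
  r_3 = 9590 (mod 28561)
Final: r_3 = 9590, and one checks f(r_3) ≡ 0 mod 13^4.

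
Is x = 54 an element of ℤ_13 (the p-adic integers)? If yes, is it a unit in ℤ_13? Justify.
x ∈ ℤ_13^× (unit); v_13(x) = 0

ℤ_13 = {x ∈ ℚ_13 : v_13(x) ≥ 0} and ℤ_13^× = {x ∈ ℤ_13 : v_13(x) = 0}. Here v_13(54) = v_13(num) − v_13(den) = 0; compare against these criteria.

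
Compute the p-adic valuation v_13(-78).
v_13(-78) = 1

v_13(n) is the largest exponent k such that 13^k divides n. Factor out: -78 = -13^1 · 6. (Sign doesn't affect v_p.) So v_13(-78) = 1.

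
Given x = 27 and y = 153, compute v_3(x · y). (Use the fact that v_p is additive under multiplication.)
v_3(4131) = 5

v_p(x) = 3 (factor: 27 = 3^3 · 1); v_p(y) = 2 (factor: 153 = 3^2 · 17). Additivity: v_p(xy) = v_p(x) + v_p(y) = 3 + 2 = 5. (Direct check: xy = 4131 = 3^5 · (17).)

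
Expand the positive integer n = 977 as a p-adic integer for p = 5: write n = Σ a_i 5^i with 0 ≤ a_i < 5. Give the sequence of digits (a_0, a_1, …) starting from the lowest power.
(a_0, a_1, …) = (2, 0, 4, 2, 1)

Repeated division by 5 gives the digits low-to-high: 977 = 2 + 4·5^2 + 2·5^3 + 1·5^4. Digit sequence: (2, 0, 4, 2, 1).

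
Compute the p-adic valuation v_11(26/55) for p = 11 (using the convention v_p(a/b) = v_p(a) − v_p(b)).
v_11(26/55) = -1

Factor powers of 11 from the numerator and denominator of the reduced fraction: 26 = 11^0 · 26 and 55 = 11^1 · 5. Apply v_p(a/b) = v_p(a) − v_p(b): v_11(26/55) = 0 − 1 = -1.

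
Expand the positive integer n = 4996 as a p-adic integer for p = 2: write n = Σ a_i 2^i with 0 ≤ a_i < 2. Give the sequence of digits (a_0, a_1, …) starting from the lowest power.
(a_0, a_1, …) = (0, 0, 1, 0, 0, 0, 0, 1, 1, 1, 0, 0, 1)

Repeated division by 2 gives the digits low-to-high: 4996 = 1·2^2 + 1·2^7 + 1·2^8 + 1·2^9 + 1·2^12. Digit sequence: (0, 0, 1, 0, 0, 0, 0, 1, 1, 1, 0, 0, 1).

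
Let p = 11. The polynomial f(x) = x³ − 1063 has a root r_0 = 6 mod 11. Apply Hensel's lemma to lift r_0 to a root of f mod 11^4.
r_3 = 5572 (mod 14641)

Hensel: r_{i+1} = r_i − f(r_i)/f′(r_i) mod 11^{i+2}, where f′(x) = 3x². Iterate:
  r_0 = 6 (mod 11)
  r_1 = 6 (mod 121)
  r_2 = 248 (mod 1331)
  r_3 = 5572 (mod 14641)
Final: r = 5572 with f(r) ≡ 0 mod 11^4.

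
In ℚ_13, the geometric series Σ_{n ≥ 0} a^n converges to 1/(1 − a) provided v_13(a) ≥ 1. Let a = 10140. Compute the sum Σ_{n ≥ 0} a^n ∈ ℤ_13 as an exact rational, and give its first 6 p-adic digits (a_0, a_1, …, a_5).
Σ a^n = 1/(1 − a) = -1/10139;  first 6 digits = (1, 0, 8, 4, 12, 3)

v_13(a) = 2 ≥ 1, so the series converges in ℤ_13 to 1/(1 − a) = 1/(1 − 10140) = -1/10139. Expand this rational in ℤ_13: compute digits iteratively via d_i = x_i mod 13, x_{i+1} = (x_i − d_i)/13. The first 6 digits are (1, 0, 8, 4, 12, 3).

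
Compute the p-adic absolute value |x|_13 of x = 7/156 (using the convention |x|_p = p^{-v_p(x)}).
|7/156|_13 = 13

Step 1 — compute v_13(x) by factoring powers of 13 out of the numerator and denominator: v_13(7/156) = -1. Step 2 — apply |x|_p = p^{-v_p(x)} = 13^{1} = 13.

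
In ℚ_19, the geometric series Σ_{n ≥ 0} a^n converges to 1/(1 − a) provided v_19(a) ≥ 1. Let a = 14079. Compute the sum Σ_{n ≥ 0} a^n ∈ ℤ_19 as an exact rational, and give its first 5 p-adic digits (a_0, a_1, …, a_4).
Σ a^n = 1/(1 − a) = -1/14078;  first 5 digits = (1, 0, 1, 2, 1)

v_19(a) = 2 ≥ 1, so the series converges in ℤ_19 to 1/(1 − a) = 1/(1 − 14079) = -1/14078. Expand this rational in ℤ_19: compute digits iteratively via d_i = x_i mod 19, x_{i+1} = (x_i − d_i)/19. The first 5 digits are (1, 0, 1, 2, 1).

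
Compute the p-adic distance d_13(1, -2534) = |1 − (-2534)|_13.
d_13(1, -2534) = 1/169

Step 1 — x − y = 1 − (-2534) = 2535. Step 2 — v_13(2535) = 2 (factor: 2535 = (13^2 · 15); the sign does not affect v_p). Step 3 — |x − y|_13 = 13^{-2} = 1/169.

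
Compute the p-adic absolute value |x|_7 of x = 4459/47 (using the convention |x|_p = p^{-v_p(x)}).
|4459/47|_7 = 1/343

Step 1 — compute v_7(x) by factoring powers of 7 out of the numerator and denominator: v_7(4459/47) = 3. Step 2 — apply |x|_p = p^{-v_p(x)} = 7^{-3} = 1/343.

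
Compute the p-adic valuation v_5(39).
v_5(39) = 0

v_5(n) is the largest exponent k such that 5^k divides n. Factor out: 39 = 5^0 · 39. (Sign doesn't affect v_p.) So v_5(39) = 0.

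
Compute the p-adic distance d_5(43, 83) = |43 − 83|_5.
d_5(43, 83) = 1/5

Step 1 — x − y = 43 − 83 = -40. Step 2 — v_5(-40) = 1 (factor: -40 = −(5^1 · 8); the sign does not affect v_p). Step 3 — |x − y|_5 = 5^{-1} = 1/5.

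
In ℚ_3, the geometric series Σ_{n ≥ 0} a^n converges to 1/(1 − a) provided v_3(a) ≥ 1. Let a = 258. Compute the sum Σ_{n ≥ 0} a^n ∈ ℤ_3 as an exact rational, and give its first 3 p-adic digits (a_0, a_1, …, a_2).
Σ a^n = 1/(1 − a) = -1/257;  first 3 digits = (1, 2, 2)

v_3(a) = 1 ≥ 1, so the series converges in ℤ_3 to 1/(1 − a) = 1/(1 − 258) = -1/257. Expand this rational in ℤ_3: compute digits iteratively via d_i = x_i mod 3, x_{i+1} = (x_i − d_i)/3. The first 3 digits are (1, 2, 2).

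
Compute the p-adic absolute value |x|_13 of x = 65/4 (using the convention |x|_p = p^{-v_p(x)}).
|65/4|_13 = 1/13

Step 1 — compute v_13(x) by factoring powers of 13 out of the numerator and denominator: v_13(65/4) = 1. Step 2 — apply |x|_p = p^{-v_p(x)} = 13^{-1} = 1/13.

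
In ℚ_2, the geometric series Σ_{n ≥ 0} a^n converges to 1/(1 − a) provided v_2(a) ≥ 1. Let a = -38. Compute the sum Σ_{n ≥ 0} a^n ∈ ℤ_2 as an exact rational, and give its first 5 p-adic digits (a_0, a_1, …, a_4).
Σ a^n = 1/(1 − a) = 1/39;  first 5 digits = (1, 1, 1, 0, 1)

v_2(a) = 1 ≥ 1, so the series converges in ℤ_2 to 1/(1 − a) = 1/(1 − (-38)) = 1/39. Expand this rational in ℤ_2: compute digits iteratively via d_i = x_i mod 2, x_{i+1} = (x_i − d_i)/2. The first 5 digits are (1, 1, 1, 0, 1).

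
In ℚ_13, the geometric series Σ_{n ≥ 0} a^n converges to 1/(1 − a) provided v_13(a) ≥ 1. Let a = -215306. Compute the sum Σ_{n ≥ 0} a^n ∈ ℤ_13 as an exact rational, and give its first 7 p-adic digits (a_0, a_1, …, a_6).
Σ a^n = 1/(1 − a) = 1/215307;  first 7 digits = (1, 0, 0, 6, 5, 12, 9)

v_13(a) = 3 ≥ 1, so the series converges in ℤ_13 to 1/(1 − a) = 1/(1 − (-215306)) = 1/215307. Expand this rational in ℤ_13: compute digits iteratively via d_i = x_i mod 13, x_{i+1} = (x_i − d_i)/13. The first 7 digits are (1, 0, 0, 6, 5, 12, 9).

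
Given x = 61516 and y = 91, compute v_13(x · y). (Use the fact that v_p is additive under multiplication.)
v_13(5597956) = 4

v_p(x) = 3 (factor: 61516 = 13^3 · 28); v_p(y) = 1 (factor: 91 = 13^1 · 7). Additivity: v_p(xy) = v_p(x) + v_p(y) = 3 + 1 = 4. (Direct check: xy = 5597956 = 13^4 · (196).)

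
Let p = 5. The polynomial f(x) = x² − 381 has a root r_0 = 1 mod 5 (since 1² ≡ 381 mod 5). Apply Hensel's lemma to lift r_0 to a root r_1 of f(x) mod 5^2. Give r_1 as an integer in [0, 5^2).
r_1 = 16 (mod 25)

Hensel's recurrence: r_{i+1} = r_i − f(r_i)·(f′(r_i))^{-1} mod 5^{i+2}, with f′(x) = 2x. Iterate:
  r_0 = 1 (mod 5)
  r_1 = 16 (mod 25)
Final: r_1 = 16, and one checks f(r_1) ≡ 0 mod 5^2.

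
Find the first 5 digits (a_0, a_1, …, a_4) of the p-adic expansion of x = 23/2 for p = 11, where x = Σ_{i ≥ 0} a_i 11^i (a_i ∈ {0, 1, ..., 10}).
(a_0, …, a_4) = (6, 6, 5, 5, 5)

v_11(23/2) = 0 (numerator and denominator both coprime to 11), so x ∈ ℤ_11^×. Compute digits iteratively via a_i = x_i mod 11, x_{i+1} = (x_i − a_i)/11, with x_0 = x:
  x_0 = 23/2;  a_0 = 6;  x_1 = (x_0 − 6)/11 = 1/2
  x_1 = 1/2;  a_1 = 6;  x_2 = (x_1 − 6)/11 = -1/2
  x_2 = -1/2;  a_2 = 5;  x_3 = (x_2 − 5)/11 = -1/2
  x_3 = -1/2;  a_3 = 5;  x_4 = (x_3 − 5)/11 = -1/2
  x_4 = -1/2;  a_4 = 5;  x_5 = (x_4 − 5)/11 = -1/2
Digits: (6, 6, 5, 5, 5).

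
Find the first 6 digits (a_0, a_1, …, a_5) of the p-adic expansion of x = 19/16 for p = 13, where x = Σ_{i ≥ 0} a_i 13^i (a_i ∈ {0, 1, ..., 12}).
(a_0, …, a_5) = (2, 4, 7, 10, 0, 4)

v_13(19/16) = 0 (numerator and denominator both coprime to 13), so x ∈ ℤ_13^×. Compute digits iteratively via a_i = x_i mod 13, x_{i+1} = (x_i − a_i)/13, with x_0 = x:
  x_0 = 19/16;  a_0 = 2;  x_1 = (x_0 − 2)/13 = -1/16
  x_1 = -1/16;  a_1 = 4;  x_2 = (x_1 − 4)/13 = -5/16
  x_2 = -5/16;  a_2 = 7;  x_3 = (x_2 − 7)/13 = -9/16
  x_3 = -9/16;  a_3 = 10;  x_4 = (x_3 − 10)/13 = -13/16
  x_4 = -13/16;  a_4 = 0;  x_5 = (x_4 − 0)/13 = -1/16
  x_5 = -1/16;  a_5 = 4;  x_6 = (x_5 − 4)/13 = -5/16
Digits: (2, 4, 7, 10, 0, 4).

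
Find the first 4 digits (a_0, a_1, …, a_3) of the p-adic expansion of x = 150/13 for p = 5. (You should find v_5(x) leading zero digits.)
(a_0, …, a_3) = (0, 0, 2, 2)

v_5(150/13) = 2, so a_0 = ... = a_1 = 0. Factor out: x = 5^2 · u with u = 6/13 a unit in ℤ_5. Expand u iteratively via a_{v+i} = u_i mod 5, u_{i+1} = (u_i − a_{v+i})/5:
  u_0 = 6/13;  a_2 = 2;  u_1 = (u_0 − 2)/5 = -4/13
  u_1 = -4/13;  a_3 = 2;  u_2 = (u_1 − 2)/5 = -6/13
Digits: (0, 0, 2, 2).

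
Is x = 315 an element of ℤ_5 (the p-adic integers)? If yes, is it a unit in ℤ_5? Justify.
x ∈ ℤ_5 but not a unit; v_5(x) = 1 > 0

ℤ_5 = {x ∈ ℚ_5 : v_5(x) ≥ 0} and ℤ_5^× = {x ∈ ℤ_5 : v_5(x) = 0}. Here v_5(315) = v_5(num) − v_5(den) = 1; compare against these criteria.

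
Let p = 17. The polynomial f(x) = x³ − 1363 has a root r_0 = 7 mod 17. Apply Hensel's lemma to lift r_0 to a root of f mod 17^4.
r_3 = 27870 (mod 83521)

Hensel: r_{i+1} = r_i − f(r_i)/f′(r_i) mod 17^{i+2}, where f′(x) = 3x². Iterate:
  r_0 = 7 (mod 17)
  r_1 = 126 (mod 289)
  r_2 = 3305 (mod 4913)
  r_3 = 27870 (mod 83521)
Final: r = 27870 with f(r) ≡ 0 mod 17^4.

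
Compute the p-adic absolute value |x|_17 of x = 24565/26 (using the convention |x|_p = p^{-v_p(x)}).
|24565/26|_17 = 1/4913

Step 1 — compute v_17(x) by factoring powers of 17 out of the numerator and denominator: v_17(24565/26) = 3. Step 2 — apply |x|_p = p^{-v_p(x)} = 17^{-3} = 1/4913.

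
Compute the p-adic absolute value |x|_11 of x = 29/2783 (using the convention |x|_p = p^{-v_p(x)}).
|29/2783|_11 = 121

Step 1 — compute v_11(x) by factoring powers of 11 out of the numerator and denominator: v_11(29/2783) = -2. Step 2 — apply |x|_p = p^{-v_p(x)} = 11^{2} = 121.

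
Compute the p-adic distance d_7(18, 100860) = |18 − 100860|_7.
d_7(18, 100860) = 1/16807

Step 1 — x − y = 18 − 100860 = -100842. Step 2 — v_7(-100842) = 5 (factor: -100842 = −(7^5 · 6); the sign does not affect v_p). Step 3 — |x − y|_7 = 7^{-5} = 1/16807.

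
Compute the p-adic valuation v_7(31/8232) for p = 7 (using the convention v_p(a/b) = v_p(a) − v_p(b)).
v_7(31/8232) = -3

Factor powers of 7 from the numerator and denominator of the reduced fraction: 31 = 7^0 · 31 and 8232 = 7^3 · 24. Apply v_p(a/b) = v_p(a) − v_p(b): v_7(31/8232) = 0 − 3 = -3.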